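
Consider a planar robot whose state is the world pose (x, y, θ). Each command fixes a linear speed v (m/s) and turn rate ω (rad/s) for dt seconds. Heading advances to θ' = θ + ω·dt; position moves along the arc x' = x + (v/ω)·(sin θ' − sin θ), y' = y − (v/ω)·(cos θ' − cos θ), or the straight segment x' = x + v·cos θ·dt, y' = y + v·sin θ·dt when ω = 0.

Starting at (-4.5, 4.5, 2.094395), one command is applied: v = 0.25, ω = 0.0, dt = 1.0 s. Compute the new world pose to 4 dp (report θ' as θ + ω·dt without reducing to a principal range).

θ' = 2.0944 + 0.0·1.0 = 2.0944
ω = 0 → straight: x' = -4.5 + 0.25·cos(2.0944)·1.0 = -4.6250
y' = 4.5 + 0.25·sin(2.0944)·1.0 = 4.7165

(-4.6250, 4.7165, 2.0944)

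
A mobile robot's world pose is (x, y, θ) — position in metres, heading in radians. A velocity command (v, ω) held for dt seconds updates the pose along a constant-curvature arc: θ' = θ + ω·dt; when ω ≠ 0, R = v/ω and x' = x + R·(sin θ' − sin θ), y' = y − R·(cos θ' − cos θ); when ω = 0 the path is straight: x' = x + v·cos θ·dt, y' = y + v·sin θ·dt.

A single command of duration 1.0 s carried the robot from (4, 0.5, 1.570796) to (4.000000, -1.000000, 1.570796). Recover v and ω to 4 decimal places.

v = -1.5000, ω = 0.0000

Δθ = 1.570796 − 1.570796 = 0.000000
ω = Δθ/dt = 0.000000/1.0 = 0.0000
ω = 0 → v = (Δx·cos θ + Δy·sin θ)/dt = -1.5000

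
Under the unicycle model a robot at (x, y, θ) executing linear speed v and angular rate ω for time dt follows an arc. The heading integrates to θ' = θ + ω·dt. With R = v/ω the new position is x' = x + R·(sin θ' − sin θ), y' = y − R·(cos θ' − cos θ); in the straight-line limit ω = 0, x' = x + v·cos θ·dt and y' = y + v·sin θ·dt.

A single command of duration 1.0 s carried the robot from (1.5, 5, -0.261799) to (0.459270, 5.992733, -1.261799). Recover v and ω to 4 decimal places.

Δθ = -1.261799 − -0.261799 = -1.000000
ω = Δθ/dt = -1.000000/1.0 = -1.0000
R = Δx/(sin θ' − sin θ) = 1.5000
v = R·ω = 1.5000·-1.0000 = -1.5000

v = -1.5000, ω = -1.0000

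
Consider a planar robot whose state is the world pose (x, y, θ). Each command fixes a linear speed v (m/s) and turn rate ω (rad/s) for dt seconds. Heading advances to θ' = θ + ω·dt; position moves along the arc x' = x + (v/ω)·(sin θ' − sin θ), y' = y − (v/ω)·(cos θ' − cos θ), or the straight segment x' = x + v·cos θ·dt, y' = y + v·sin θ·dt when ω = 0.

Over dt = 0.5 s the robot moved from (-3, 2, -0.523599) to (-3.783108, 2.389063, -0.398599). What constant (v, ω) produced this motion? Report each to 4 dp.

v = -1.7500, ω = 0.2500

Δθ = -0.398599 − -0.523599 = 0.125000
ω = Δθ/dt = 0.125000/0.5 = 0.2500
R = Δx/(sin θ' − sin θ) = -7.0000
v = R·ω = -7.0000·0.2500 = -1.7500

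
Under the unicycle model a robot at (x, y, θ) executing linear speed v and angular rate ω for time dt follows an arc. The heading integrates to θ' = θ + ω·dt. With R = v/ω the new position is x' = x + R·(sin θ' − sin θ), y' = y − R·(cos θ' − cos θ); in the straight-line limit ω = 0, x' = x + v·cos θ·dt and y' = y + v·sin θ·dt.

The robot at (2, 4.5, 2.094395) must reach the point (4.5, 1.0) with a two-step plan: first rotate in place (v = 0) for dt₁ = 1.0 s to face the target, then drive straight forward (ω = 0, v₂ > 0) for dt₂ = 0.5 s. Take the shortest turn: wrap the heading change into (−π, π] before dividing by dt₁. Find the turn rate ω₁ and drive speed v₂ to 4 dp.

heading to target = atan2(1−4.5, 4.5−2) = -0.9505
Δθ = wrap(-0.9505 − 2.0944) = -3.0449; ω₁ = Δθ/dt₁ = -3.0449
distance = √((4.5−2)² + (1−4.5)²) = 4.3012; v₂ = distance/dt₂ = 8.6023

ω₁ = -3.0449, v₂ = 8.6023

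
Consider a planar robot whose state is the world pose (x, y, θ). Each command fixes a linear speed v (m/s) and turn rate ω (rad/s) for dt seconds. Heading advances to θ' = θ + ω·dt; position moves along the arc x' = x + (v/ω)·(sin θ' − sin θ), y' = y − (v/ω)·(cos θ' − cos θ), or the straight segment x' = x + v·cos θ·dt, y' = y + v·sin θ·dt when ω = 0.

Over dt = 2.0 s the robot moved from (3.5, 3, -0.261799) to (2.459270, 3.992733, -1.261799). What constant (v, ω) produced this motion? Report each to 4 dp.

Δθ = -1.261799 − -0.261799 = -1.000000
ω = Δθ/dt = -1.000000/2.0 = -0.5000
R = Δx/(sin θ' − sin θ) = 1.5000
v = R·ω = 1.5000·-0.5000 = -0.7500

v = -0.7500, ω = -0.5000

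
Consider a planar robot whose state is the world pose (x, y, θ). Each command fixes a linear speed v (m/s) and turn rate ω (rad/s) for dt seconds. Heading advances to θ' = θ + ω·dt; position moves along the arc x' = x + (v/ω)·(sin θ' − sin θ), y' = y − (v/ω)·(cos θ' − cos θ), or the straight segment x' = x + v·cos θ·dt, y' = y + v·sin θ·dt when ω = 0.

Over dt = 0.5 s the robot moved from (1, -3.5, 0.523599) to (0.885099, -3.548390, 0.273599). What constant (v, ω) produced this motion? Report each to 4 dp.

v = -0.2500, ω = -0.5000

Δθ = 0.273599 − 0.523599 = -0.250000
ω = Δθ/dt = -0.250000/0.5 = -0.5000
R = Δx/(sin θ' − sin θ) = 0.5000
v = R·ω = 0.5000·-0.5000 = -0.2500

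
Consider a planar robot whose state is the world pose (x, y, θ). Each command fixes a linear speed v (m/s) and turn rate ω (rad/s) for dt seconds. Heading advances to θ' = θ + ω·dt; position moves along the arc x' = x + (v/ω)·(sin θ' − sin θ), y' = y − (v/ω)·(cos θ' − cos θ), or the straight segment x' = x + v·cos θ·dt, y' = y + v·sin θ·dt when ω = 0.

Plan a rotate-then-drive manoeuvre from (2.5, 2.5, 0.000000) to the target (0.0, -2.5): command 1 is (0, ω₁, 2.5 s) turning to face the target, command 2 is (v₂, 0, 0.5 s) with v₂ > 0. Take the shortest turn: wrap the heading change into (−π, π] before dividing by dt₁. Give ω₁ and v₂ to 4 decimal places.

heading to target = atan2(-2.5−2.5, 0−2.5) = -2.0344
Δθ = wrap(-2.0344 − 0.0000) = -2.0344; ω₁ = Δθ/dt₁ = -0.8138
distance = √((0−2.5)² + (-2.5−2.5)²) = 5.5902; v₂ = distance/dt₂ = 11.1803

ω₁ = -0.8138, v₂ = 11.1803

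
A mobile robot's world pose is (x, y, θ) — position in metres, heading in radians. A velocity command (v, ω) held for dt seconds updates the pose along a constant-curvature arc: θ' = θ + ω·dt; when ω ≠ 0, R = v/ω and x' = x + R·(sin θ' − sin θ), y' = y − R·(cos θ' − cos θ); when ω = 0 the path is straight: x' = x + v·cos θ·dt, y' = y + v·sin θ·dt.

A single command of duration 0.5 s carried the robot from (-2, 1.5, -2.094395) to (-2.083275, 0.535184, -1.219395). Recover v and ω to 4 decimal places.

v = 2.0000, ω = 1.7500

Δθ = -1.219395 − -2.094395 = 0.875000
ω = Δθ/dt = 0.875000/0.5 = 1.7500
R = −Δy/(cos θ' − cos θ) = 1.1429
v = R·ω = 1.1429·1.7500 = 2.0000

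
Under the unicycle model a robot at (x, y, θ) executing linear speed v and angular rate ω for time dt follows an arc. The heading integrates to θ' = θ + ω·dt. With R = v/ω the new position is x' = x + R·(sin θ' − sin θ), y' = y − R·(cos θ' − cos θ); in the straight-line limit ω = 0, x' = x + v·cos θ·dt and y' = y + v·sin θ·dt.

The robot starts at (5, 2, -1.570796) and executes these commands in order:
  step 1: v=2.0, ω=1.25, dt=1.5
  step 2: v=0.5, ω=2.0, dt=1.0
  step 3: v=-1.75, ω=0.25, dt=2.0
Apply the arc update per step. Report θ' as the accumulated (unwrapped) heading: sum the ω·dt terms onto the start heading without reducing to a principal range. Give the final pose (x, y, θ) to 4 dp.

(10.0732, -1.0402, 2.8042)

step 1: θ'=0.3042 (R=1.6000) → pose (7.0793, 0.4735, 0.3042)
step 2: θ'=2.3042 (R=0.2500) → pose (7.1901, 0.8793, 2.3042)
step 3: θ'=2.8042 (R=-7.0000) → pose (10.0732, -1.0402, 2.8042)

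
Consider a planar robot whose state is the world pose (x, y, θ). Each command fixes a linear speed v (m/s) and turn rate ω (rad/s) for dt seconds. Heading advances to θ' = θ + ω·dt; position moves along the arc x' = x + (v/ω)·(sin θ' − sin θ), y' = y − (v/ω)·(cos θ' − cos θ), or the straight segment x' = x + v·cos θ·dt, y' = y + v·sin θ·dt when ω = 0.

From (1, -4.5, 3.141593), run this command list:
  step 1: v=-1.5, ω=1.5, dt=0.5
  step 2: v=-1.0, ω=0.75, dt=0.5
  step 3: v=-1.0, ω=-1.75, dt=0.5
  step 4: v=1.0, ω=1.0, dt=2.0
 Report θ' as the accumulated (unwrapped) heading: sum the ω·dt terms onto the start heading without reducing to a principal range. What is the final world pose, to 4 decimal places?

step 1: θ'=3.8916 (R=-1.0000) → pose (1.6816, -4.2317, 3.8916)
step 2: θ'=4.2666 (R=-1.3333) → pose (1.9758, -3.8310, 4.2666)
step 3: θ'=3.3916 (R=0.5714) → pose (2.3500, -3.5237, 3.3916)
step 4: θ'=5.3916 (R=1.0000) → pose (1.8193, -5.1208, 5.3916)

(1.8193, -5.1208, 5.3916)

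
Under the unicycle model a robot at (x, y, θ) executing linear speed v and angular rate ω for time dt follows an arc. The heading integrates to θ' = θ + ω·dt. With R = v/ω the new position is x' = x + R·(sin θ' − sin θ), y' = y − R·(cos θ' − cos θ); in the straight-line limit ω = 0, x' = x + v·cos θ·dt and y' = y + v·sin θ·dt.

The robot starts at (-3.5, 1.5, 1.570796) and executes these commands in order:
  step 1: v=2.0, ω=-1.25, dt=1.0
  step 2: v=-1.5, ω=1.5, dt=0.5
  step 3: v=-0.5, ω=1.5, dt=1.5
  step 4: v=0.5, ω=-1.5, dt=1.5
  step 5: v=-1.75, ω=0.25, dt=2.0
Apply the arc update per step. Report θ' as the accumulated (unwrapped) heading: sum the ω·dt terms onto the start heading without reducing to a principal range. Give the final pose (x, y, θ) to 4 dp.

(-3.8237, -0.8072, 1.5708)

step 1: θ'=0.3208 (R=-1.6000) → pose (-2.4045, 3.0184, 0.3208)
step 2: θ'=1.0708 (R=-1.0000) → pose (-2.9668, 2.5488, 1.0708)
step 3: θ'=3.3208 (R=-0.3333) → pose (-2.6148, 2.0610, 3.3208)
step 4: θ'=1.0708 (R=-0.3333) → pose (-2.9668, 2.5488, 1.0708)
step 5: θ'=1.5708 (R=-7.0000) → pose (-3.8237, -0.8072, 1.5708)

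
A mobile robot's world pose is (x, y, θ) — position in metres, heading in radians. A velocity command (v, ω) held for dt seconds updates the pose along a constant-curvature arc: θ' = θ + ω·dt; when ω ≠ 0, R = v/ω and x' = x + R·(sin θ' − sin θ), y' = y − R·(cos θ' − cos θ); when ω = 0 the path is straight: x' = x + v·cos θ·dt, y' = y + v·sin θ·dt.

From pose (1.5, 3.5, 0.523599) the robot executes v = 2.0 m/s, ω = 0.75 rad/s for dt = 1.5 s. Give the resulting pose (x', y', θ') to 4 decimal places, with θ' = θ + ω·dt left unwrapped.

(2.8253, 6.0167, 1.6486)

θ' = 0.5236 + 0.75·1.5 = 1.6486
R = v/ω = 2.0/0.75 = 2.6667
x' = 1.5 + 2.6667·(sin 1.6486 − sin 0.5236) = 2.8253
y' = 3.5 − 2.6667·(cos 1.6486 − cos 0.5236) = 6.0167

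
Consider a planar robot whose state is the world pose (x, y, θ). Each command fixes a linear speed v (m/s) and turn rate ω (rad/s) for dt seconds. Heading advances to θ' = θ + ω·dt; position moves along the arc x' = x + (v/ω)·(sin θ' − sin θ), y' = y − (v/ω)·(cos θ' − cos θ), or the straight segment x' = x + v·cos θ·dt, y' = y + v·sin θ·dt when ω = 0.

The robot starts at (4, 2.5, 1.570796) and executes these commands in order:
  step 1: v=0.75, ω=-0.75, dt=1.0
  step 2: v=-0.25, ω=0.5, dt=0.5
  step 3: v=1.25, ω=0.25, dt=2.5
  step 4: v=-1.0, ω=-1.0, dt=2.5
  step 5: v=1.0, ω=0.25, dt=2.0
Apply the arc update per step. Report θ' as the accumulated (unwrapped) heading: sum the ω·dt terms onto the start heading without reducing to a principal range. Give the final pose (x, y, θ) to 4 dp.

(4.7389, 4.2411, -0.3042)

step 1: θ'=0.8208 (R=-1.0000) → pose (4.2683, 3.1816, 0.8208)
step 2: θ'=1.0708 (R=-0.5000) → pose (4.1954, 3.0805, 1.0708)
step 3: θ'=1.6958 (R=5.0000) → pose (4.7684, 6.1010, 1.6958)
step 4: θ'=-0.8042 (R=1.0000) → pose (3.0560, 5.2827, -0.8042)
step 5: θ'=-0.3042 (R=4.0000) → pose (4.7389, 4.2411, -0.3042)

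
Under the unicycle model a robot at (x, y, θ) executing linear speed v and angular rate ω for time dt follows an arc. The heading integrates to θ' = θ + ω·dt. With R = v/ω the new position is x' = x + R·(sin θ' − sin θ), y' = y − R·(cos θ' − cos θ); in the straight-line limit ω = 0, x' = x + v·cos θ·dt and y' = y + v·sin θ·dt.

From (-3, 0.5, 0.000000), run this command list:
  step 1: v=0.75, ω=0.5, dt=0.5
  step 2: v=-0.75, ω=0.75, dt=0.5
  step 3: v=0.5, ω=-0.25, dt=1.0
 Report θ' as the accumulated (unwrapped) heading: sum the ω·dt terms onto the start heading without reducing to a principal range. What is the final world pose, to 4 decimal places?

step 1: θ'=0.2500 (R=1.5000) → pose (-2.6289, 0.5466, 0.2500)
step 2: θ'=0.6250 (R=-1.0000) → pose (-2.9666, 0.3887, 0.6250)
step 3: θ'=0.3750 (R=-2.0000) → pose (-2.5289, 0.6278, 0.3750)

(-2.5289, 0.6278, 0.3750)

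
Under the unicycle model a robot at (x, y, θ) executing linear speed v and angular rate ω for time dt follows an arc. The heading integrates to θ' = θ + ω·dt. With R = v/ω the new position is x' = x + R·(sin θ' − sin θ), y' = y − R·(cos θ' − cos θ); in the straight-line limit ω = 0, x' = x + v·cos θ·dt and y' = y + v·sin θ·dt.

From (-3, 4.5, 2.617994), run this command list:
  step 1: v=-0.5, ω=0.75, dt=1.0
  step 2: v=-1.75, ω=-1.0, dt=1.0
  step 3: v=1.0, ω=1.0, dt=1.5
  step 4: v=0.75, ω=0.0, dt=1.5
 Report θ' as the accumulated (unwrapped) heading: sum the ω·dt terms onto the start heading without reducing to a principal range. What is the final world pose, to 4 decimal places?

step 1: θ'=3.3680 (R=-0.6667) → pose (-2.5170, 4.4277, 3.3680)
step 2: θ'=2.3680 (R=1.7500) → pose (-0.9014, 3.9743, 2.3680)
step 3: θ'=3.8680 (R=1.0000) → pose (-2.2643, 4.0065, 3.8680)
step 4: θ'=3.8680 (straight) → pose (-3.1054, 3.2593, 3.8680)

(-3.1054, 3.2593, 3.8680)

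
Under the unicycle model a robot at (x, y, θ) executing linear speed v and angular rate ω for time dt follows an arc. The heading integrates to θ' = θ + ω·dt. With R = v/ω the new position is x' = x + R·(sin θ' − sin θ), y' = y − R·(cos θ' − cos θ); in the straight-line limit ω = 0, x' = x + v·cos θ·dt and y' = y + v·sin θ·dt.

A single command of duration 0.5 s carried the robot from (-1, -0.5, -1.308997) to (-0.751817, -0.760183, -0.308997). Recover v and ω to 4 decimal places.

Δθ = -0.308997 − -1.308997 = 1.000000
ω = Δθ/dt = 1.000000/0.5 = 2.0000
R = −Δy/(cos θ' − cos θ) = 0.3750
v = R·ω = 0.3750·2.0000 = 0.7500

v = 0.7500, ω = 2.0000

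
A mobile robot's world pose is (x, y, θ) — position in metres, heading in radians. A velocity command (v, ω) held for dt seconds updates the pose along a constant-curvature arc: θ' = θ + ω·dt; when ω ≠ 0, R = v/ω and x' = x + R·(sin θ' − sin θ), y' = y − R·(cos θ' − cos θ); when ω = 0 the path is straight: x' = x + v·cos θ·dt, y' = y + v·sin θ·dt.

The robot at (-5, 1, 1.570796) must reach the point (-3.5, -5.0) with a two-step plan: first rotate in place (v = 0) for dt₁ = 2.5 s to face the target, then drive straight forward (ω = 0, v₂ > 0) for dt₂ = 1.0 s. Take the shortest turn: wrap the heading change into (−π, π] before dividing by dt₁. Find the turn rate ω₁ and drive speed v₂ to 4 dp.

ω₁ = -1.1586, v₂ = 6.1847

heading to target = atan2(-5−1, -3.5−-5) = -1.3258
Δθ = wrap(-1.3258 − 1.5708) = -2.8966; ω₁ = Δθ/dt₁ = -1.1586
distance = √((-3.5−-5)² + (-5−1)²) = 6.1847; v₂ = distance/dt₂ = 6.1847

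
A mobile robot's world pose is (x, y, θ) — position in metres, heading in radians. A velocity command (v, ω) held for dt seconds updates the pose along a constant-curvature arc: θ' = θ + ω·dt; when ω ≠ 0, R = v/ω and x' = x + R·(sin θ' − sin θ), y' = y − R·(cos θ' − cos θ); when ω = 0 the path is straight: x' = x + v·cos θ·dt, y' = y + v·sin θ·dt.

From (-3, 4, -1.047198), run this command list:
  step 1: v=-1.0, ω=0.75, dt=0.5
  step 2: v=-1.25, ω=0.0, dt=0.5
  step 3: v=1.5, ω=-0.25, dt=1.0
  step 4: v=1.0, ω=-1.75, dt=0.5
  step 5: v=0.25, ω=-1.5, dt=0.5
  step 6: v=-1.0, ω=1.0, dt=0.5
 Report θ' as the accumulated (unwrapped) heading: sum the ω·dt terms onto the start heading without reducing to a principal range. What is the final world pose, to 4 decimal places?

(-2.4071, 3.4913, -2.0472)

step 1: θ'=-0.6722 (R=-1.3333) → pose (-3.3244, 4.3766, -0.6722)
step 2: θ'=-0.6722 (straight) → pose (-3.8135, 4.7658, -0.6722)
step 3: θ'=-0.9222 (R=-6.0000) → pose (-2.7681, 3.6955, -0.9222)
step 4: θ'=-1.7972 (R=-0.5714) → pose (-2.6667, 3.2220, -1.7972)
step 5: θ'=-2.5472 (R=-0.1667) → pose (-2.7357, 3.1214, -2.5472)
step 6: θ'=-2.0472 (R=-1.0000) → pose (-2.4071, 3.4913, -2.0472)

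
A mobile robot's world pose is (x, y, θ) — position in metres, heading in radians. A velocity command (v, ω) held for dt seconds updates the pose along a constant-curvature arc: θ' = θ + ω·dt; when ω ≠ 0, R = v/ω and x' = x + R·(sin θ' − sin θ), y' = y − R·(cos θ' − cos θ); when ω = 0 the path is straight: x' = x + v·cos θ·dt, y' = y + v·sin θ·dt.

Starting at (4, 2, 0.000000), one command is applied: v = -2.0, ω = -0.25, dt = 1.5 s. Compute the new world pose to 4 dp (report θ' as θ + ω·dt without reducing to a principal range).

(1.0698, 2.5559, -0.3750)

θ' = 0.0000 + -0.25·1.5 = -0.3750
R = v/ω = -2.0/-0.25 = 8.0000
x' = 4 + 8.0000·(sin -0.3750 − sin 0.0000) = 1.0698
y' = 2 − 8.0000·(cos -0.3750 − cos 0.0000) = 2.5559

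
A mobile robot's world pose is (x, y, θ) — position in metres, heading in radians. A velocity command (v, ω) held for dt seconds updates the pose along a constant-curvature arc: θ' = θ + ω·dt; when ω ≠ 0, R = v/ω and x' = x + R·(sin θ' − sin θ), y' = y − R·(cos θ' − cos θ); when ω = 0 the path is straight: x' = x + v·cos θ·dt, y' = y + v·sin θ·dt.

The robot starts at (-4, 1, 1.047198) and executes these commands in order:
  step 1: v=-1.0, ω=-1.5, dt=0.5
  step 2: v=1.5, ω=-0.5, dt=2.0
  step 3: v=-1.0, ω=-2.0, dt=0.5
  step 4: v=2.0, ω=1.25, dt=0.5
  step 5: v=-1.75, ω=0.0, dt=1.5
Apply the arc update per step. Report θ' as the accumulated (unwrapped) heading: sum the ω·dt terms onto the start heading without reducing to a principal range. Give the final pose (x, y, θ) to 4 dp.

(-2.8027, 1.9084, -1.0778)

step 1: θ'=0.2972 (R=0.6667) → pose (-4.3821, 0.6959, 0.2972)
step 2: θ'=-0.7028 (R=-3.0000) → pose (-1.5645, 0.1165, -0.7028)
step 3: θ'=-1.7028 (R=0.5000) → pose (-1.7370, 0.5638, -1.7028)
step 4: θ'=-1.0778 (R=1.6000) → pose (-1.5604, -0.4040, -1.0778)
step 5: θ'=-1.0778 (straight) → pose (-2.8027, 1.9084, -1.0778)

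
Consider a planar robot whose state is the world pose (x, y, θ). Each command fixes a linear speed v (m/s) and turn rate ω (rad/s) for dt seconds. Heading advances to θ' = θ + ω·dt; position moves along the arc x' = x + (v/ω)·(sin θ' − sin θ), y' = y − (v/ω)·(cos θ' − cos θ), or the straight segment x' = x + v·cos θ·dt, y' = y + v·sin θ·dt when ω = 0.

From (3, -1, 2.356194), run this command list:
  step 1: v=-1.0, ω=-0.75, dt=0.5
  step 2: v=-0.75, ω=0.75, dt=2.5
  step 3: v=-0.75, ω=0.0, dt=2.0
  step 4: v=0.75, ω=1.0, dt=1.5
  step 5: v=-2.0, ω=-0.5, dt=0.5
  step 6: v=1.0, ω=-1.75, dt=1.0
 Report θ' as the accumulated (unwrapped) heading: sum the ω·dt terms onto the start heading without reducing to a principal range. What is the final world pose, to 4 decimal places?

step 1: θ'=1.9812 (R=1.3333) → pose (3.2798, -1.4108, 1.9812)
step 2: θ'=3.8562 (R=-1.0000) → pose (4.8521, -1.7672, 3.8562)
step 3: θ'=3.8562 (straight) → pose (5.9851, -0.7842, 3.8562)
step 4: θ'=5.3562 (R=0.7500) → pose (5.8767, -1.8009, 5.3562)
step 5: θ'=5.1062 (R=4.0000) → pose (5.3822, -0.9348, 5.1062)
step 6: θ'=3.3562 (R=-0.5714) → pose (4.9762, -1.7124, 3.3562)

(4.9762, -1.7124, 3.3562)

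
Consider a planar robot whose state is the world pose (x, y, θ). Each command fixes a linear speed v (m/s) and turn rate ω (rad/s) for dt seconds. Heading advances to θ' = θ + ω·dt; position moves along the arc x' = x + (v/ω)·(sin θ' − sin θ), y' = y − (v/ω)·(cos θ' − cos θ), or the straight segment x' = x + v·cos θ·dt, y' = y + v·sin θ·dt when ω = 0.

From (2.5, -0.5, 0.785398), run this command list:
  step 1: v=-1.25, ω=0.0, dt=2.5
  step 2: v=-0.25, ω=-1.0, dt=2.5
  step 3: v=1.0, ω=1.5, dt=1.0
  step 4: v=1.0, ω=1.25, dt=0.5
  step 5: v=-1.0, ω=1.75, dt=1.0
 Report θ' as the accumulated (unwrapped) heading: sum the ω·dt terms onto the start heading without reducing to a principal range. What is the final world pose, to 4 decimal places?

step 1: θ'=0.7854 (straight) → pose (0.2903, -2.7097, 0.7854)
step 2: θ'=-1.7146 (R=0.2500) → pose (-0.1339, -2.4971, -1.7146)
step 3: θ'=-0.2146 (R=0.6667) → pose (0.3839, -3.2440, -0.2146)
step 4: θ'=0.4104 (R=0.8000) → pose (0.8735, -3.1959, 0.4104)
step 5: θ'=2.1604 (R=-0.5714) → pose (0.6265, -4.0376, 2.1604)

(0.6265, -4.0376, 2.1604)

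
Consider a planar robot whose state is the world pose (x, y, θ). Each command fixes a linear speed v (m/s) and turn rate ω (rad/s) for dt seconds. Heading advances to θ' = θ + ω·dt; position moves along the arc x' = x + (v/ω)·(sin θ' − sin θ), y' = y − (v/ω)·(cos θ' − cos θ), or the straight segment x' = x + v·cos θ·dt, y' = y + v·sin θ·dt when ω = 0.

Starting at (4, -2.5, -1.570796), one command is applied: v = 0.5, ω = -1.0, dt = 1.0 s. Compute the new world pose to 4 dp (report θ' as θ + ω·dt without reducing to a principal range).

(3.7702, -2.9207, -2.5708)

θ' = -1.5708 + -1.0·1.0 = -2.5708
R = v/ω = 0.5/-1.0 = -0.5000
x' = 4 + -0.5000·(sin -2.5708 − sin -1.5708) = 3.7702
y' = -2.5 − -0.5000·(cos -2.5708 − cos -1.5708) = -2.9207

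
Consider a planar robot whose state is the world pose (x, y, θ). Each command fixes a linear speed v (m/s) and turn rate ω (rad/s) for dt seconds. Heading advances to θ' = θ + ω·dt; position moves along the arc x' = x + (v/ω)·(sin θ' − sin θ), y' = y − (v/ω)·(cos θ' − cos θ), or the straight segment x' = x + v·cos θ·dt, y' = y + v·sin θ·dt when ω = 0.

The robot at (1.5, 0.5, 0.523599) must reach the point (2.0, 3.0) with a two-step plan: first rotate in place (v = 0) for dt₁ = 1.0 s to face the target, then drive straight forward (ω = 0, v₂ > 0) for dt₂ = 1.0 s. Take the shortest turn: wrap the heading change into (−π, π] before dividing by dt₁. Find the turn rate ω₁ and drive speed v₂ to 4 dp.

ω₁ = 0.8498, v₂ = 2.5495

heading to target = atan2(3−0.5, 2−1.5) = 1.3734
Δθ = wrap(1.3734 − 0.5236) = 0.8498; ω₁ = Δθ/dt₁ = 0.8498
distance = √((2−1.5)² + (3−0.5)²) = 2.5495; v₂ = distance/dt₂ = 2.5495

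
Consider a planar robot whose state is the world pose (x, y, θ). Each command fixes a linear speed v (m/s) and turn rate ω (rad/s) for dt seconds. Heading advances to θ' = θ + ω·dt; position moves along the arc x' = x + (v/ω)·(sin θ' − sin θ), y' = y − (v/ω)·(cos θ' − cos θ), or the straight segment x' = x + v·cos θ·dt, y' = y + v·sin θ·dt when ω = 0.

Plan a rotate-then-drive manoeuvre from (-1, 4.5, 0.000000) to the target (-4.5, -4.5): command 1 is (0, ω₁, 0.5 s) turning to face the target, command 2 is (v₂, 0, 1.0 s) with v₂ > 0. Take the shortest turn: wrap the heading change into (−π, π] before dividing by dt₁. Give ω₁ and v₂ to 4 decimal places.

heading to target = atan2(-4.5−4.5, -4.5−-1) = -1.9417
Δθ = wrap(-1.9417 − 0.0000) = -1.9417; ω₁ = Δθ/dt₁ = -3.8834
distance = √((-4.5−-1)² + (-4.5−4.5)²) = 9.6566; v₂ = distance/dt₂ = 9.6566

ω₁ = -3.8834, v₂ = 9.6566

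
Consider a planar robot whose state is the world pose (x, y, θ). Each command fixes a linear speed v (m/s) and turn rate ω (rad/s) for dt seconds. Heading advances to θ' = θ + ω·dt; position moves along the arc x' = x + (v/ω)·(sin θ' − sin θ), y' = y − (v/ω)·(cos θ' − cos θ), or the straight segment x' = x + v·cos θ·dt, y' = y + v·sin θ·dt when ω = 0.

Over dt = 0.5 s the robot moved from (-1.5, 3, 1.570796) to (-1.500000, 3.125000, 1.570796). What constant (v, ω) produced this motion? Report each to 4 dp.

Δθ = 1.570796 − 1.570796 = 0.000000
ω = Δθ/dt = 0.000000/0.5 = 0.0000
ω = 0 → v = (Δx·cos θ + Δy·sin θ)/dt = 0.2500

v = 0.2500, ω = 0.0000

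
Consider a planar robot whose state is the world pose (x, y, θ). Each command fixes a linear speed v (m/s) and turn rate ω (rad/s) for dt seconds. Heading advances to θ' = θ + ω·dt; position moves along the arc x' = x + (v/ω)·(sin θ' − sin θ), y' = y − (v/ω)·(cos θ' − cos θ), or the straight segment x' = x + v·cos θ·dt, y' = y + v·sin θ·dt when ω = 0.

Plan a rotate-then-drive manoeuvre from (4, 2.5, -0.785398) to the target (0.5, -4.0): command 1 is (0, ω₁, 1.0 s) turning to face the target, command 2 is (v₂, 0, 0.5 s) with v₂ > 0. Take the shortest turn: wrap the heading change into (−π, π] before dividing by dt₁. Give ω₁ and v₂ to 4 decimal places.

heading to target = atan2(-4−2.5, 0.5−4) = -2.0647
Δθ = wrap(-2.0647 − -0.7854) = -1.2793; ω₁ = Δθ/dt₁ = -1.2793
distance = √((0.5−4)² + (-4−2.5)²) = 7.3824; v₂ = distance/dt₂ = 14.7648

ω₁ = -1.2793, v₂ = 14.7648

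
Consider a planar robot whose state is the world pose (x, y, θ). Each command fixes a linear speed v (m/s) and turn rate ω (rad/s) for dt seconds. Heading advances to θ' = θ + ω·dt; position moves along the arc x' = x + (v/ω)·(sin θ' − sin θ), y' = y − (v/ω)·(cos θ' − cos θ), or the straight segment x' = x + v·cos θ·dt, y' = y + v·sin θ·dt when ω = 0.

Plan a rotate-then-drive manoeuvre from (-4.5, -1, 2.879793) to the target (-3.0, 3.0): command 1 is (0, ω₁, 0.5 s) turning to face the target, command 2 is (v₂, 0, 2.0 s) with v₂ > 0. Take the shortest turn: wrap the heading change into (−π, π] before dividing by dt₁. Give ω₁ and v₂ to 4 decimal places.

heading to target = atan2(3−-1, -3−-4.5) = 1.2120
Δθ = wrap(1.2120 − 2.8798) = -1.6678; ω₁ = Δθ/dt₁ = -3.3355
distance = √((-3−-4.5)² + (3−-1)²) = 4.2720; v₂ = distance/dt₂ = 2.1360

ω₁ = -3.3355, v₂ = 2.1360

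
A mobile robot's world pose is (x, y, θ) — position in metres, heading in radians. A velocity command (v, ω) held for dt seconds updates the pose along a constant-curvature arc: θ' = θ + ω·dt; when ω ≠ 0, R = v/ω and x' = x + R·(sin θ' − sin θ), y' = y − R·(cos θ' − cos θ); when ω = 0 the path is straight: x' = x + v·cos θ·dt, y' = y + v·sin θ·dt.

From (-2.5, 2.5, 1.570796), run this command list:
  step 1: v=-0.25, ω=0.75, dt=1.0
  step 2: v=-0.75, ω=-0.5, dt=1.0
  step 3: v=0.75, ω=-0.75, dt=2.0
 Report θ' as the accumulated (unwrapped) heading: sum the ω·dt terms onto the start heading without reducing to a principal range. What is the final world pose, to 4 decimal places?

(-1.4011, 2.8178, 0.3208)

step 1: θ'=2.3208 (R=-0.3333) → pose (-2.4106, 2.2728, 2.3208)
step 2: θ'=1.8208 (R=1.5000) → pose (-2.0547, 1.6214, 1.8208)
step 3: θ'=0.3208 (R=-1.0000) → pose (-1.4011, 2.8178, 0.3208)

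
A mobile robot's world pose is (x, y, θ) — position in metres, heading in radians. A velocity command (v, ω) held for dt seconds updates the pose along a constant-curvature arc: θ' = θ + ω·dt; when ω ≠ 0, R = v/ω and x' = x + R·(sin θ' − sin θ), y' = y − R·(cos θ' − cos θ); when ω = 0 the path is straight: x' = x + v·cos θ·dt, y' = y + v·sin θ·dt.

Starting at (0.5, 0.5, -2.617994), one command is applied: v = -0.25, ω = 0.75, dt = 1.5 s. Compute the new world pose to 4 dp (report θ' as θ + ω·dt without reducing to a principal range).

(0.6657, 0.8146, -1.4930)

θ' = -2.6180 + 0.75·1.5 = -1.4930
R = v/ω = -0.25/0.75 = -0.3333
x' = 0.5 + -0.3333·(sin -1.4930 − sin -2.6180) = 0.6657
y' = 0.5 − -0.3333·(cos -1.4930 − cos -2.6180) = 0.8146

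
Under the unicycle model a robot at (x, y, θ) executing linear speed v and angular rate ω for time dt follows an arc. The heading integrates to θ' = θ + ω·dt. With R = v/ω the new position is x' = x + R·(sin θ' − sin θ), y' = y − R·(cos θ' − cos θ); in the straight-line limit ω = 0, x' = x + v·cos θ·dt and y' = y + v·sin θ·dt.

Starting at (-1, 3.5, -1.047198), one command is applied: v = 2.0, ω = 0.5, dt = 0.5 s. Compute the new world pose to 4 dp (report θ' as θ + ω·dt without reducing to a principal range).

(-0.3975, 2.7051, -0.7972)

θ' = -1.0472 + 0.5·0.5 = -0.7972
R = v/ω = 2.0/0.5 = 4.0000
x' = -1 + 4.0000·(sin -0.7972 − sin -1.0472) = -0.3975
y' = 3.5 − 4.0000·(cos -0.7972 − cos -1.0472) = 2.7051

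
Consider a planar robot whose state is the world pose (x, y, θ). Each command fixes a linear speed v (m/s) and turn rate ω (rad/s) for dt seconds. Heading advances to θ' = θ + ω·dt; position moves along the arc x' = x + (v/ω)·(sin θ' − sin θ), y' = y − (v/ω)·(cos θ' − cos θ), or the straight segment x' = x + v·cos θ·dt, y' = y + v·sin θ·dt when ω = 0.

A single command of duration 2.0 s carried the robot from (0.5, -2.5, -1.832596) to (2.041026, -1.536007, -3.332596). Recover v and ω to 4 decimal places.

v = -1.0000, ω = -0.7500

Δθ = -3.332596 − -1.832596 = -1.500000
ω = Δθ/dt = -1.500000/2.0 = -0.7500
R = Δx/(sin θ' − sin θ) = 1.3333
v = R·ω = 1.3333·-0.7500 = -1.0000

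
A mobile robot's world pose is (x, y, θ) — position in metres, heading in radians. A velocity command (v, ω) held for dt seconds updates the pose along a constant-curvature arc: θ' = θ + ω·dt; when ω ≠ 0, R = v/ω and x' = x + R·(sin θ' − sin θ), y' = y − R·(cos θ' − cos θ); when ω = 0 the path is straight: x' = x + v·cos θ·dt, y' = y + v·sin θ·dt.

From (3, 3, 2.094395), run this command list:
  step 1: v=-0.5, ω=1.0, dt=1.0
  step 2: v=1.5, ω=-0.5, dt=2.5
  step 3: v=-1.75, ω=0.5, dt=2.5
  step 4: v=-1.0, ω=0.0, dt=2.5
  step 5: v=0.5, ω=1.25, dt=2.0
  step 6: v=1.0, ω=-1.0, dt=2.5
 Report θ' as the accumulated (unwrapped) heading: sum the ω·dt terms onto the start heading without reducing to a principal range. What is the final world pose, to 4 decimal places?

(5.4086, -0.2110, 3.0944)

step 1: θ'=3.0944 (R=-0.5000) → pose (3.4094, 2.7506, 3.0944)
step 2: θ'=1.8444 (R=-3.0000) → pose (0.6625, 4.9366, 1.8444)
step 3: θ'=3.0944 (R=-3.5000) → pose (3.8672, 2.3862, 3.0944)
step 4: θ'=3.0944 (straight) → pose (6.3645, 2.2683, 3.0944)
step 5: θ'=5.5944 (R=0.4000) → pose (6.0913, 1.5599, 5.5944)
step 6: θ'=3.0944 (R=-1.0000) → pose (5.4086, -0.2110, 3.0944)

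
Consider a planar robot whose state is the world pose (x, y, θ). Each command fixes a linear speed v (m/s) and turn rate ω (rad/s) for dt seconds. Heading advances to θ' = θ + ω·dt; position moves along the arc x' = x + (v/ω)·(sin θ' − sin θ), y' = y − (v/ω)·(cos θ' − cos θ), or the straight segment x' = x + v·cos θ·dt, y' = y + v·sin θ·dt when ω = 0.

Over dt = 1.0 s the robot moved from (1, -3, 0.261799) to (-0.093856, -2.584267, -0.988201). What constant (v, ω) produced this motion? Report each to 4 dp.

v = -1.2500, ω = -1.2500

Δθ = -0.988201 − 0.261799 = -1.250000
ω = Δθ/dt = -1.250000/1.0 = -1.2500
R = Δx/(sin θ' − sin θ) = 1.0000
v = R·ω = 1.0000·-1.2500 = -1.2500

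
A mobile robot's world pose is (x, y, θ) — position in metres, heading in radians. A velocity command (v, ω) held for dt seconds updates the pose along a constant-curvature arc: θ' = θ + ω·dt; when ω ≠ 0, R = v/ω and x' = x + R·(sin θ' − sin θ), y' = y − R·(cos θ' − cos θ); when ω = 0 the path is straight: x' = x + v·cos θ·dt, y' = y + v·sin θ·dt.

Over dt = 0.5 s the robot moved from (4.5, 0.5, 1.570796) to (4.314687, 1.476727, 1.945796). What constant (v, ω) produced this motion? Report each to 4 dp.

Δθ = 1.945796 − 1.570796 = 0.375000
ω = Δθ/dt = 0.375000/0.5 = 0.7500
R = −Δy/(cos θ' − cos θ) = 2.6667
v = R·ω = 2.6667·0.7500 = 2.0000

v = 2.0000, ω = 0.7500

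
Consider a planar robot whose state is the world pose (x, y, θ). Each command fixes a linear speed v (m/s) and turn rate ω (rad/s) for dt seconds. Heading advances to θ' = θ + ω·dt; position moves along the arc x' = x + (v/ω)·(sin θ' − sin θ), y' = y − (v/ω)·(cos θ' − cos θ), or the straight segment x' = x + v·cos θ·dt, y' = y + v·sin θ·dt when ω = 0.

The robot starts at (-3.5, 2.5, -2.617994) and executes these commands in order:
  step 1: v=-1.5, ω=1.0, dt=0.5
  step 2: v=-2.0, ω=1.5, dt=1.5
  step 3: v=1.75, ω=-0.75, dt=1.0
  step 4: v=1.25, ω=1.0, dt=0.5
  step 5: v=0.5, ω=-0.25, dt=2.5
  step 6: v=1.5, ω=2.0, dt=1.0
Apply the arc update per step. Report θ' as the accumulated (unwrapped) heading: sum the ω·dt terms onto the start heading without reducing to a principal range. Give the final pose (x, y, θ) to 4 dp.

step 1: θ'=-2.1180 (R=-1.5000) → pose (-2.9690, 3.0186, -2.1180)
step 2: θ'=0.1320 (R=-1.3333) → pose (-4.2832, 5.0341, 0.1320)
step 3: θ'=-0.6180 (R=-2.3333) → pose (-2.6241, 4.6228, -0.6180)
step 4: θ'=-0.1180 (R=1.2500) → pose (-2.0470, 4.4003, -0.1180)
step 5: θ'=-0.7430 (R=-2.0000) → pose (-0.9295, 3.8871, -0.7430)
step 6: θ'=1.2570 (R=0.7500) → pose (0.2913, 4.2079, 1.2570)

(0.2913, 4.2079, 1.2570)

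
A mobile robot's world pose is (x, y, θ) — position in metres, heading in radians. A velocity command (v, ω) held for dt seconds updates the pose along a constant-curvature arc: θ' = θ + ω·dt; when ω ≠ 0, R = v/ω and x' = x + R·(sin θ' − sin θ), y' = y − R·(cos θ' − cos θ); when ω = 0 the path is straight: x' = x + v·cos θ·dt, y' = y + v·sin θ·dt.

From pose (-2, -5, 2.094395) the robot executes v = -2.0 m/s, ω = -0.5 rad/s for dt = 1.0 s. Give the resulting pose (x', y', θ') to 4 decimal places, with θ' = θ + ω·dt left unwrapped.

θ' = 2.0944 + -0.5·1.0 = 1.5944
R = v/ω = -2.0/-0.5 = 4.0000
x' = -2 + 4.0000·(sin 1.5944 − sin 2.0944) = -1.4652
y' = -5 − 4.0000·(cos 1.5944 − cos 2.0944) = -6.9056

(-1.4652, -6.9056, 1.5944)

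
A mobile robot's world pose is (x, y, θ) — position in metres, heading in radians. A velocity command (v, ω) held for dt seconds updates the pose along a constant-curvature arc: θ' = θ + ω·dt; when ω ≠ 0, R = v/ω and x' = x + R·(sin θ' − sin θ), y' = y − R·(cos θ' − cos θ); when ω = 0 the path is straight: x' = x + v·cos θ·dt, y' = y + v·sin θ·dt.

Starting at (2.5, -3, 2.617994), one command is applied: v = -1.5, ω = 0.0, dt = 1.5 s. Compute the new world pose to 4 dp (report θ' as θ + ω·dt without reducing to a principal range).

θ' = 2.6180 + 0.0·1.5 = 2.6180
ω = 0 → straight: x' = 2.5 + -1.5·cos(2.6180)·1.5 = 4.4486
y' = -3 + -1.5·sin(2.6180)·1.5 = -4.1250

(4.4486, -4.1250, 2.6180)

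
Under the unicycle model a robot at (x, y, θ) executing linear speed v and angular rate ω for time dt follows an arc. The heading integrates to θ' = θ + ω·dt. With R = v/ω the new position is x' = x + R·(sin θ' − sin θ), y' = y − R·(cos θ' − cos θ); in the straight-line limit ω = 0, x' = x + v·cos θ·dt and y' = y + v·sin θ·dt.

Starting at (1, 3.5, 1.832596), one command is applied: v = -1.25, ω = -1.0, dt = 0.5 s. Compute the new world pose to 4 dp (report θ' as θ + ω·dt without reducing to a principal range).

θ' = 1.8326 + -1.0·0.5 = 1.3326
R = v/ω = -1.25/-1.0 = 1.2500
x' = 1 + 1.2500·(sin 1.3326 − sin 1.8326) = 1.0073
y' = 3.5 − 1.2500·(cos 1.3326 − cos 1.8326) = 2.8815

(1.0073, 2.8815, 1.3326)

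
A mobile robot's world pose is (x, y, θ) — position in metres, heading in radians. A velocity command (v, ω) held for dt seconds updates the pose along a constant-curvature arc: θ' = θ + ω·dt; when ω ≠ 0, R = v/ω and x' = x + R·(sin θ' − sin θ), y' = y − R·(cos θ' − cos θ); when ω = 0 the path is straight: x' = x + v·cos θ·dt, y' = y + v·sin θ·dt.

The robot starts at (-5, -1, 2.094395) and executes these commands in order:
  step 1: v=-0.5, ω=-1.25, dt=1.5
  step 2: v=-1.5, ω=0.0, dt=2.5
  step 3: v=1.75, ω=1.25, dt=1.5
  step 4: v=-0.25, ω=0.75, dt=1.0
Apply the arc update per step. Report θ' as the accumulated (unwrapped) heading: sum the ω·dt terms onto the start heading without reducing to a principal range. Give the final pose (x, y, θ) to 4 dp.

(-7.8207, -0.4922, 2.8444)

step 1: θ'=0.2194 (R=0.4000) → pose (-5.2594, -1.5904, 0.2194)
step 2: θ'=0.2194 (straight) → pose (-8.9195, -2.4066, 0.2194)
step 3: θ'=2.0944 (R=1.4000) → pose (-8.0117, -0.3401, 2.0944)
step 4: θ'=2.8444 (R=-0.3333) → pose (-7.8207, -0.4922, 2.8444)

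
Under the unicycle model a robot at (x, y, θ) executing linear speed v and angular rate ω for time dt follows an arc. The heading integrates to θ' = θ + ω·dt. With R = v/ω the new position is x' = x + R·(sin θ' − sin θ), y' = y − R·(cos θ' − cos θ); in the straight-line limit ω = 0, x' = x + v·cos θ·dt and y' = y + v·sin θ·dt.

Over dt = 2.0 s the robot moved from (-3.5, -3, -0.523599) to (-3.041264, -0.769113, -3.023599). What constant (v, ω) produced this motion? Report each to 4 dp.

v = -1.5000, ω = -1.2500

Δθ = -3.023599 − -0.523599 = -2.500000
ω = Δθ/dt = -2.500000/2.0 = -1.2500
R = −Δy/(cos θ' − cos θ) = 1.2000
v = R·ω = 1.2000·-1.2500 = -1.5000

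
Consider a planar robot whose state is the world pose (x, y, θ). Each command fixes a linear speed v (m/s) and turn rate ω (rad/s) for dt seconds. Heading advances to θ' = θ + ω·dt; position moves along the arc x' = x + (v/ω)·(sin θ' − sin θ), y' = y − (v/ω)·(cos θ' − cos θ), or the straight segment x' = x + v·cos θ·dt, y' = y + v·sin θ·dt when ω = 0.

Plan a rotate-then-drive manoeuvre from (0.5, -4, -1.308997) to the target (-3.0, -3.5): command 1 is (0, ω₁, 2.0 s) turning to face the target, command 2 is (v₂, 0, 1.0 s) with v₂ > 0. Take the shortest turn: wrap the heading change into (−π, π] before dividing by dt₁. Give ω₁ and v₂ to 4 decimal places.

heading to target = atan2(-3.5−-4, -3−0.5) = 2.9997
Δθ = wrap(2.9997 − -1.3090) = -1.9745; ω₁ = Δθ/dt₁ = -0.9872
distance = √((-3−0.5)² + (-3.5−-4)²) = 3.5355; v₂ = distance/dt₂ = 3.5355

ω₁ = -0.9872, v₂ = 3.5355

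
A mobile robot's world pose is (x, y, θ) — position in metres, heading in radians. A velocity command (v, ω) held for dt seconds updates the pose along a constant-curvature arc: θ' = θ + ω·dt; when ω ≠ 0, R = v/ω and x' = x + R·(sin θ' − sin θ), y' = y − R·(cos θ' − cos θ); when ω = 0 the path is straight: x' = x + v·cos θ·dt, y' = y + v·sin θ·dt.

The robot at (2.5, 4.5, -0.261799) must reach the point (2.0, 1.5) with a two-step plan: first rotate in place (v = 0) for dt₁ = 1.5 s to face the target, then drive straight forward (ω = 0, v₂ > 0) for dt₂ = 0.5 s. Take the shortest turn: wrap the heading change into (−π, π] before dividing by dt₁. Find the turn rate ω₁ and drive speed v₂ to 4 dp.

ω₁ = -0.9828, v₂ = 6.0828

heading to target = atan2(1.5−4.5, 2−2.5) = -1.7359
Δθ = wrap(-1.7359 − -0.2618) = -1.4741; ω₁ = Δθ/dt₁ = -0.9828
distance = √((2−2.5)² + (1.5−4.5)²) = 3.0414; v₂ = distance/dt₂ = 6.0828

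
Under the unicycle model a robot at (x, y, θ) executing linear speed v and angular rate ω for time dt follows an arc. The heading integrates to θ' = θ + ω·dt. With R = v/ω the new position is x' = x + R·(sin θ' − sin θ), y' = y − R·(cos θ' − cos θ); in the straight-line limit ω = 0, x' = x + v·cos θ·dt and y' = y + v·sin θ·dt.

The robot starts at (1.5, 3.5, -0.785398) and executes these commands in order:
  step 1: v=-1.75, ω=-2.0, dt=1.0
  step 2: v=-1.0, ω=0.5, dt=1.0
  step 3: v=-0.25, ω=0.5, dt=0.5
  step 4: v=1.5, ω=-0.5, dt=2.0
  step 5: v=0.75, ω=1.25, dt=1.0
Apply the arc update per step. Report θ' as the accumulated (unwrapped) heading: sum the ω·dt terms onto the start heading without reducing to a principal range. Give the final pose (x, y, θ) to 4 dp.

(-0.1904, 3.4985, -1.7854)

step 1: θ'=-2.7854 (R=0.8750) → pose (1.8136, 4.9388, -2.7854)
step 2: θ'=-2.2854 (R=-2.0000) → pose (2.6269, 5.5026, -2.2854)
step 3: θ'=-2.0354 (R=-0.5000) → pose (2.6962, 5.6062, -2.0354)
step 4: θ'=-3.0354 (R=-3.0000) → pose (0.3322, 3.9673, -3.0354)
step 5: θ'=-1.7854 (R=0.6000) → pose (-0.1904, 3.4985, -1.7854)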